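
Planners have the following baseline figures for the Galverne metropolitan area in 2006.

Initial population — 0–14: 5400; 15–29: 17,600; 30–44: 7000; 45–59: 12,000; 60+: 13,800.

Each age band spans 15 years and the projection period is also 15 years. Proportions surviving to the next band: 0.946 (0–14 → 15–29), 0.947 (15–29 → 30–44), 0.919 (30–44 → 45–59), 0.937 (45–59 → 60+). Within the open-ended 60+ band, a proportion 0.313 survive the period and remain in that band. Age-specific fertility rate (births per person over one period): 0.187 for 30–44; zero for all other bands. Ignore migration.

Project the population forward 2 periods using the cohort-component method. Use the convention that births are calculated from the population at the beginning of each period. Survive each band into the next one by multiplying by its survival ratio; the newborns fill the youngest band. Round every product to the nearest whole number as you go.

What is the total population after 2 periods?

After projecting period 1:
Births: 7000 × 0.187 = 1309
15–29: 5400 × 0.946 = 5108
30–44: 17600 × 0.947 = 16667
45–59: 7000 × 0.919 = 6433
60+: 12000 × 0.937 + 13800 × 0.313 = 11244 + 4319 = 15563
Giving 1309 / 5108 / 16667 / 6433 / 15563.
After projecting period 2:
Births: 16667 × 0.187 = 3117
15–29: 1309 × 0.946 = 1238
30–44: 5108 × 0.947 = 4837
45–59: 16667 × 0.919 = 15317
60+: 6433 × 0.937 + 15563 × 0.313 = 6028 + 4871 = 10899
Giving 3117 / 1238 / 4837 / 15317 / 10899.
Total after period 2: 3117 + 1238 + 4837 + 15317 + 10899 = 35408

35408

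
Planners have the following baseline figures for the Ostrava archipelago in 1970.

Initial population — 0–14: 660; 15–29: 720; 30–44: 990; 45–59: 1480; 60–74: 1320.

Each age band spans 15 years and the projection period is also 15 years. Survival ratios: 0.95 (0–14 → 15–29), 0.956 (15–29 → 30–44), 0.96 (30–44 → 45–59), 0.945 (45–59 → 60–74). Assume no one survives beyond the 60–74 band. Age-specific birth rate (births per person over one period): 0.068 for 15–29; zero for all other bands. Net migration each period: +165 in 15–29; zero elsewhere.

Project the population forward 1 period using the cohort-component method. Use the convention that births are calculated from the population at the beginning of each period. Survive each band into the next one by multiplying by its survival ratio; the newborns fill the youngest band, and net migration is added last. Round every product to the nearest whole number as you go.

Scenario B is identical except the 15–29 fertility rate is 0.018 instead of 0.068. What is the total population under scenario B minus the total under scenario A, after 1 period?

Let band 1 be 0–14 through band 5 = 60–74.
— Period 1 —
Births: 720 × 0.068 = 49
Band 2: 660 × 0.95 = 627
Band 3: 720 × 0.956 = 688
Band 4: 990 × 0.96 = 950
Band 5: 1480 × 0.945 = 1399
Net migration: Band 2 + 165 → 792
End of period: [49, 792, 688, 950, 1399]
Scenario A total after 1 period: 3878
Scenario B projection —
— Period 1 —
Births: 720 × 0.018 = 13
Band 2: 660 × 0.95 = 627
Band 3: 720 × 0.956 = 688
Band 4: 990 × 0.96 = 950
Band 5: 1480 × 0.945 = 1399
Net migration: Band 2 + 165 → 792
End of period: [13, 792, 688, 950, 1399]
Scenario B total after 1 period: 3842
Difference B − A = 3842 − 3878 = -36

-36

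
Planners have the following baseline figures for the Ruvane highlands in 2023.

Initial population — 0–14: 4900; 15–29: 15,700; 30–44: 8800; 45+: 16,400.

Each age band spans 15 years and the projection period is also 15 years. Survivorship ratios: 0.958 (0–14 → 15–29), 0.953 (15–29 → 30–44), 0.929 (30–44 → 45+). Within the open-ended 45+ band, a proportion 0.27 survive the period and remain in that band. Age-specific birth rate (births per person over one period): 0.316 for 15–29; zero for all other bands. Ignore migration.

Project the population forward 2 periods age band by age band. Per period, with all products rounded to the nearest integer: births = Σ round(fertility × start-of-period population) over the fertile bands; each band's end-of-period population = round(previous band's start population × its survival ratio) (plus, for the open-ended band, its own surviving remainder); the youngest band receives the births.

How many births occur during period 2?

[period 1]
Births: 15700 × 0.316 = 4961
15–29: 4900 × 0.958 = 4694
30–44: 15700 × 0.953 = 14962
45+: 8800 × 0.929 + 16400 × 0.27 = 8175 + 4428 = 12603
Population now: 0–14=4961, 15–29=4694, 30–44=14962, 45+=12603
[period 2]
Births: 4694 × 0.316 = 1483
15–29: 4961 × 0.958 = 4753
30–44: 4694 × 0.953 = 4473
45+: 14962 × 0.929 + 12603 × 0.27 = 13900 + 3403 = 17303
Population now: 0–14=1483, 15–29=4753, 30–44=4473, 45+=17303

1483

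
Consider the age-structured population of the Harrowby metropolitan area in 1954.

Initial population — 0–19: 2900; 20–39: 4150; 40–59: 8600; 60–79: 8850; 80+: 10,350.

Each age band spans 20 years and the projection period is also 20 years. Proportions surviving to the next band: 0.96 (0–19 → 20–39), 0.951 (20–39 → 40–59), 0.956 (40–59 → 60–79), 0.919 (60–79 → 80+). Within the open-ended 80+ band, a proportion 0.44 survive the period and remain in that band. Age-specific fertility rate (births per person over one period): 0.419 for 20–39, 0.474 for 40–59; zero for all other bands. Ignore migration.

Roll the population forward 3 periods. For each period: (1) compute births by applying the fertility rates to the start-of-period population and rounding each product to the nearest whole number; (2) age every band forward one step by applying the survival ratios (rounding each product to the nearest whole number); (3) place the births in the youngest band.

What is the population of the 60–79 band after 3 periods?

2531

Numbering the groups 1..5 from youngest to oldest:
— Period 1 —
Births: 4150 * 0.419 = 1739, 8600 * 0.474 = 4076 → 5815
Group 2: 2900 * 0.96 = 2784
Group 3: 4150 * 0.951 = 3947
Group 4: 8600 * 0.956 = 8222
Group 5: 8850 * 0.919 + 10350 * 0.44 = 8133 + 4554 = 12687
Population now: 0–19=5815, 20–39=2784, 40–59=3947, 60–79=8222, 80+=12687
— Period 2 —
Births: 2784 * 0.419 = 1166, 3947 * 0.474 = 1871 → 3037
Group 2: 5815 * 0.96 = 5582
Group 3: 2784 * 0.951 = 2648
Group 4: 3947 * 0.956 = 3773
Group 5: 8222 * 0.919 + 12687 * 0.44 = 7556 + 5582 = 13138
Population now: 0–19=3037, 20–39=5582, 40–59=2648, 60–79=3773, 80+=13138
— Period 3 —
Births: 5582 * 0.419 = 2339, 2648 * 0.474 = 1255 → 3594
Group 2: 3037 * 0.96 = 2916
Group 3: 5582 * 0.951 = 5308
Group 4: 2648 * 0.956 = 2531
Group 5: 3773 * 0.919 + 13138 * 0.44 = 3467 + 5781 = 9248
Population now: 0–19=3594, 20–39=2916, 40–59=5308, 60–79=2531, 80+=9248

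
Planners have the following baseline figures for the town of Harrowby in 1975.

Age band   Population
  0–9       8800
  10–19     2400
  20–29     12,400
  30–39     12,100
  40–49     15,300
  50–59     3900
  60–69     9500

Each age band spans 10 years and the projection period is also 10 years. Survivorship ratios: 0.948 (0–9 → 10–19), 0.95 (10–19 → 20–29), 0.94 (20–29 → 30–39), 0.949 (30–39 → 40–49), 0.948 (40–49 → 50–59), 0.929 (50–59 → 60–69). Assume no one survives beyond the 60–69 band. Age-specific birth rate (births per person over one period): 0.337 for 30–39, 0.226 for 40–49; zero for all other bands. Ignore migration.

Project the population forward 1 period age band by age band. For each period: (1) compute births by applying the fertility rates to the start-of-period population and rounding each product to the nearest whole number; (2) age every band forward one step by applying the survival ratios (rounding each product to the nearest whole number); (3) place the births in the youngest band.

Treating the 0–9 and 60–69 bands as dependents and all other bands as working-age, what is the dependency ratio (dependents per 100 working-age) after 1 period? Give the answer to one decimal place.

23.1

(Bands numbered youngest = 1 to oldest = 7.)
Period 1.
Births: 12100 × 0.337 = 4078 ; 15300 × 0.226 = 3458 → 7536
Band 2: 8800 × 0.948 = 8342
Band 3: 2400 × 0.95 = 2280
Band 4: 12400 × 0.94 = 11656
Band 5: 12100 × 0.949 = 11483
Band 6: 15300 × 0.948 = 14504
Band 7: 3900 × 0.929 = 3623
Population now: 0–9=7536, 10–19=8342, 20–29=2280, 30–39=11656, 40–49=11483, 50–59=14504, 60–69=3623
Dependents (band 0–9 + band 60–69) = 7536 + 3623 = 11159; working-age = 48265; ratio = 11159/48265 × 100 = 23.1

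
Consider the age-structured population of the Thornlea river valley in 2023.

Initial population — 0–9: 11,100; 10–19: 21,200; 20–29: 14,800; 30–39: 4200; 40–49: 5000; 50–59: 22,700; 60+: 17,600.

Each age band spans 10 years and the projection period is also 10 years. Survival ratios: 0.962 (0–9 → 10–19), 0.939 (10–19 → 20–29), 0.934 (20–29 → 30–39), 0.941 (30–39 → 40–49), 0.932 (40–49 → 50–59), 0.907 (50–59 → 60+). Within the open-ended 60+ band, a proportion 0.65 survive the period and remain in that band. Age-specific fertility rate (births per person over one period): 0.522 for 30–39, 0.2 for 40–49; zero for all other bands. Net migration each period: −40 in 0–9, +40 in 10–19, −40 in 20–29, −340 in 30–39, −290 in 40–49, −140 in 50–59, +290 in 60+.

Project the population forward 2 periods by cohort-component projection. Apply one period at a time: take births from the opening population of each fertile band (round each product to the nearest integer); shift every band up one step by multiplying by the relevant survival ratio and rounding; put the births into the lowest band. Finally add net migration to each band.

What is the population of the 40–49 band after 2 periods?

Call the groups 1 to 7, youngest first.
Period 1:
Births: 4200 * 0.522 = 2192, 5000 * 0.2 = 1000 ⇒ total 3192
Group 2: 11100 * 0.962 = 10678
Group 3: 21200 * 0.939 = 19907
Group 4: 14800 * 0.934 = 13823
Group 5: 4200 * 0.941 = 3952
Group 6: 5000 * 0.932 = 4660
Group 7: 22700 * 0.907 + 17600 * 0.65 = 20589 + 11440 = 32029
Net migration: Group 1 − 40 → 3152; Group 2 + 40 → 10718; Group 3 − 40 → 19867; Group 4 − 340 → 13483; Group 5 − 290 → 3662; Group 6 − 140 → 4520; Group 7 + 290 → 32319
Giving 3152 / 10718 / 19867 / 13483 / 3662 / 4520 / 32319.
Period 2:
Births: 13483 * 0.522 = 7038, 3662 * 0.2 = 732 ⇒ total 7770
Group 2: 3152 * 0.962 = 3032
Group 3: 10718 * 0.939 = 10064
Group 4: 19867 * 0.934 = 18556
Group 5: 13483 * 0.941 = 12688
Group 6: 3662 * 0.932 = 3413
Group 7: 4520 * 0.907 + 32319 * 0.65 = 4100 + 21007 = 25107
Net migration: Group 1 − 40 → 7730; Group 2 + 40 → 3072; Group 3 − 40 → 10024; Group 4 − 340 → 18216; Group 5 − 290 → 12398; Group 6 − 140 → 3273; Group 7 + 290 → 25397
Giving 7730 / 3072 / 10024 / 18216 / 12398 / 3273 / 25397.

12398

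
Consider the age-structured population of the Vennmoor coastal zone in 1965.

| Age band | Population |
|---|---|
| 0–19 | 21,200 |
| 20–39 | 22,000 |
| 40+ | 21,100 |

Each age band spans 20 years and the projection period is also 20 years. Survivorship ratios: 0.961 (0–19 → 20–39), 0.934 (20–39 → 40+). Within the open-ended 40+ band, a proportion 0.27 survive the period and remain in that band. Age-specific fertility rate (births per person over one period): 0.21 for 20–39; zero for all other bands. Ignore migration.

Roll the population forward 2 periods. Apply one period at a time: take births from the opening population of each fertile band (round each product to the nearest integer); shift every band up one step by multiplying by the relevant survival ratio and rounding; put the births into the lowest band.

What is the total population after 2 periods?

Let group 1 be 0–19 through group 3 = 40+.
Period 1:
Births: 22000 × 0.21 = 4620
Group 2: 21200 × 0.961 = 20373
Group 3: 22000 × 0.934 + 21100 × 0.27 = 20548 + 5697 = 26245
End of period: [4620, 20373, 26245]
Period 2:
Births: 20373 × 0.21 = 4278
Group 2: 4620 × 0.961 = 4440
Group 3: 20373 × 0.934 + 26245 × 0.27 = 19028 + 7086 = 26114
End of period: [4278, 4440, 26114]
Total after period 2: 4278 + 4440 + 26114 = 34832

34832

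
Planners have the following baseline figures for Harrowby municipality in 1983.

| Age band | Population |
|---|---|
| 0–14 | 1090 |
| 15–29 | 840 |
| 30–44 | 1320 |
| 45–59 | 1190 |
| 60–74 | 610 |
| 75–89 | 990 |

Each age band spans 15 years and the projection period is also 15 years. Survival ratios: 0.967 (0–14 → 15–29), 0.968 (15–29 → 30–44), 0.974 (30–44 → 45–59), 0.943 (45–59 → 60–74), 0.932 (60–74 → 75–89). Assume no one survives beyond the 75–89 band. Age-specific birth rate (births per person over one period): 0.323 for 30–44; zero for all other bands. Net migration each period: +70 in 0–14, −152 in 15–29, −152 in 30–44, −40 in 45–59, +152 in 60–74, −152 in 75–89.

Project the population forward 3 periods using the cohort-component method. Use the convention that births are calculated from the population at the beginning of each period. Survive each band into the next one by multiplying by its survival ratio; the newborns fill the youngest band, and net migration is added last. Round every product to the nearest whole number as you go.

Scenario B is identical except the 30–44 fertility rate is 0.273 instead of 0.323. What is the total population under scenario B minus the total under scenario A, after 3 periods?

-131

Numbering the groups 1..6 from youngest to oldest:
[period 1]
Births: 1320 × 0.323 = 426
Group 2: 1090 × 0.967 = 1054
Group 3: 840 × 0.968 = 813
Group 4: 1320 × 0.974 = 1286
Group 5: 1190 × 0.943 = 1122
Group 6: 610 × 0.932 = 569
Net migration: Group 1 + 70 → 496; Group 2 − 152 → 902; Group 3 − 152 → 661; Group 4 − 40 → 1246; Group 5 + 152 → 1274; Group 6 − 152 → 417
Giving 496 / 902 / 661 / 1246 / 1274 / 417.
[period 2]
Births: 661 × 0.323 = 214
Group 2: 496 × 0.967 = 480
Group 3: 902 × 0.968 = 873
Group 4: 661 × 0.974 = 644
Group 5: 1246 × 0.943 = 1175
Group 6: 1274 × 0.932 = 1187
Net migration: Group 1 + 70 → 284; Group 2 − 152 → 328; Group 3 − 152 → 721; Group 4 − 40 → 604; Group 5 + 152 → 1327; Group 6 − 152 → 1035
Giving 284 / 328 / 721 / 604 / 1327 / 1035.
[period 3]
Births: 721 × 0.323 = 233
Group 2: 284 × 0.967 = 275
Group 3: 328 × 0.968 = 318
Group 4: 721 × 0.974 = 702
Group 5: 604 × 0.943 = 570
Group 6: 1327 × 0.932 = 1237
Net migration: Group 1 + 70 → 303; Group 2 − 152 → 123; Group 3 − 152 → 166; Group 4 − 40 → 662; Group 5 + 152 → 722; Group 6 − 152 → 1085
Giving 303 / 123 / 166 / 662 / 722 / 1085.
Scenario A total after 3 periods: 3061
Scenario B projection —
[period 1]
Births: 1320 × 0.273 = 360
Group 2: 1090 × 0.967 = 1054
Group 3: 840 × 0.968 = 813
Group 4: 1320 × 0.974 = 1286
Group 5: 1190 × 0.943 = 1122
Group 6: 610 × 0.932 = 569
Net migration: Group 1 + 70 → 430; Group 2 − 152 → 902; Group 3 − 152 → 661; Group 4 − 40 → 1246; Group 5 + 152 → 1274; Group 6 − 152 → 417
Giving 430 / 902 / 661 / 1246 / 1274 / 417.
[period 2]
Births: 661 × 0.273 = 180
Group 2: 430 × 0.967 = 416
Group 3: 902 × 0.968 = 873
Group 4: 661 × 0.974 = 644
Group 5: 1246 × 0.943 = 1175
Group 6: 1274 × 0.932 = 1187
Net migration: Group 1 + 70 → 250; Group 2 − 152 → 264; Group 3 − 152 → 721; Group 4 − 40 → 604; Group 5 + 152 → 1327; Group 6 − 152 → 1035
Giving 250 / 264 / 721 / 604 / 1327 / 1035.
[period 3]
Births: 721 × 0.273 = 197
Group 2: 250 × 0.967 = 242
Group 3: 264 × 0.968 = 256
Group 4: 721 × 0.974 = 702
Group 5: 604 × 0.943 = 570
Group 6: 1327 × 0.932 = 1237
Net migration: Group 1 + 70 → 267; Group 2 − 152 → 90; Group 3 − 152 → 104; Group 4 − 40 → 662; Group 5 + 152 → 722; Group 6 − 152 → 1085
Giving 267 / 90 / 104 / 662 / 722 / 1085.
Scenario B total after 3 periods: 2930
Difference B − A = 2930 − 3061 = -131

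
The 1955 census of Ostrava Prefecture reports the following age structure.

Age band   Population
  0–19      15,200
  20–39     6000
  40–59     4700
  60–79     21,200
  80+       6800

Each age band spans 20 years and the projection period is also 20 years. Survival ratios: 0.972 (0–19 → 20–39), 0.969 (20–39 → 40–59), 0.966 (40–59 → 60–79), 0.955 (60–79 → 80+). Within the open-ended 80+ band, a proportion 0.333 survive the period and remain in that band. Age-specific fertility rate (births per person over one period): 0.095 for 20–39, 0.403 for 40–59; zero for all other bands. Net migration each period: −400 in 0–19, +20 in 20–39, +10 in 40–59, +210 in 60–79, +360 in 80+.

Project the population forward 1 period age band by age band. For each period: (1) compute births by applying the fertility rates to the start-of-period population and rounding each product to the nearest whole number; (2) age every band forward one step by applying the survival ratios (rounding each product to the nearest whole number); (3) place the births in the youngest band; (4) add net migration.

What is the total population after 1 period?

50302

Period 1.
Births: 6000 × 0.095 = 570, 4700 × 0.403 = 1894 — total 2464
20–39: 15200 × 0.972 = 14774
40–59: 6000 × 0.969 = 5814
60–79: 4700 × 0.966 = 4540
80+: 21200 × 0.955 + 6800 × 0.333 = 20246 + 2264 = 22510
Net migration: 0–19 − 400 → 2064; 20–39 + 20 → 14794; 40–59 + 10 → 5824; 60–79 + 210 → 4750; 80+ + 360 → 22870
Giving 2064 / 14794 / 5824 / 4750 / 22870.
Total after period 1: 2064 + 14794 + 5824 + 4750 + 22870 = 50302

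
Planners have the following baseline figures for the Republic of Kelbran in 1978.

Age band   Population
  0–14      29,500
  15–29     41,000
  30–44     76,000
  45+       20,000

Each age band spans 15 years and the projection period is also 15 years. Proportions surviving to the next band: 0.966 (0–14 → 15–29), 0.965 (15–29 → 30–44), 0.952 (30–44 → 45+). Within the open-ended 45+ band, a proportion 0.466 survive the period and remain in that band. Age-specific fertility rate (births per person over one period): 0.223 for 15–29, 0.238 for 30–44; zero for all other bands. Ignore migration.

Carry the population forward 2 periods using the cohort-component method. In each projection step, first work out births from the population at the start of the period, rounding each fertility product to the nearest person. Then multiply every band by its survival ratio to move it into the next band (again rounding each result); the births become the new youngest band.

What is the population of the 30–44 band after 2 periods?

Period 1:
Births: 41000 × 0.223 = 9143  |  76000 × 0.238 = 18088 → total 27231
15–29: 29500 × 0.966 = 28497
30–44: 41000 × 0.965 = 39565
45+: 76000 × 0.952 + 20000 × 0.466 = 72352 + 9320 = 81672
End of period: [27231, 28497, 39565, 81672]
Period 2:
Births: 28497 × 0.223 = 6355  |  39565 × 0.238 = 9416 → total 15771
15–29: 27231 × 0.966 = 26305
30–44: 28497 × 0.965 = 27500
45+: 39565 × 0.952 + 81672 × 0.466 = 37666 + 38059 = 75725
End of period: [15771, 26305, 27500, 75725]

27500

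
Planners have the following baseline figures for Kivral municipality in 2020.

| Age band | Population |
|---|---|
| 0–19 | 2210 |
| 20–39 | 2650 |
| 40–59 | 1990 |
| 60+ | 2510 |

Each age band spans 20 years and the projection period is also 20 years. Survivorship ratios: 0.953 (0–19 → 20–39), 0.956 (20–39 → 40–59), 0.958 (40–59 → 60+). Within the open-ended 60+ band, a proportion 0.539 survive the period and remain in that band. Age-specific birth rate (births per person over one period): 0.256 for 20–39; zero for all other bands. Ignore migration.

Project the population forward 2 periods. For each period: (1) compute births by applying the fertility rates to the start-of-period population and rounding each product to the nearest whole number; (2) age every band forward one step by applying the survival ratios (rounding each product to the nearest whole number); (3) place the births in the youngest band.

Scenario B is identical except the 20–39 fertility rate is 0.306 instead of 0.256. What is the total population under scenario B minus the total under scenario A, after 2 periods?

232

Period 1:
Births: 2650 × 0.256 = 678
20–39: 2210 × 0.953 = 2106
40–59: 2650 × 0.956 = 2533
60+: 1990 × 0.958 + 2510 × 0.539 = 1906 + 1353 = 3259
Population now: 0–19=678, 20–39=2106, 40–59=2533, 60+=3259
Period 2:
Births: 2106 × 0.256 = 539
20–39: 678 × 0.953 = 646
40–59: 2106 × 0.956 = 2013
60+: 2533 × 0.958 + 3259 × 0.539 = 2427 + 1757 = 4184
Population now: 0–19=539, 20–39=646, 40–59=2013, 60+=4184
Scenario A total after 2 periods: 7382
Scenario B projection —
Period 1:
Births: 2650 × 0.306 = 811
20–39: 2210 × 0.953 = 2106
40–59: 2650 × 0.956 = 2533
60+: 1990 × 0.958 + 2510 × 0.539 = 1906 + 1353 = 3259
Population now: 0–19=811, 20–39=2106, 40–59=2533, 60+=3259
Period 2:
Births: 2106 × 0.306 = 644
20–39: 811 × 0.953 = 773
40–59: 2106 × 0.956 = 2013
60+: 2533 × 0.958 + 3259 × 0.539 = 2427 + 1757 = 4184
Population now: 0–19=644, 20–39=773, 40–59=2013, 60+=4184
Scenario B total after 2 periods: 7614
Difference B − A = 7614 − 7382 = 232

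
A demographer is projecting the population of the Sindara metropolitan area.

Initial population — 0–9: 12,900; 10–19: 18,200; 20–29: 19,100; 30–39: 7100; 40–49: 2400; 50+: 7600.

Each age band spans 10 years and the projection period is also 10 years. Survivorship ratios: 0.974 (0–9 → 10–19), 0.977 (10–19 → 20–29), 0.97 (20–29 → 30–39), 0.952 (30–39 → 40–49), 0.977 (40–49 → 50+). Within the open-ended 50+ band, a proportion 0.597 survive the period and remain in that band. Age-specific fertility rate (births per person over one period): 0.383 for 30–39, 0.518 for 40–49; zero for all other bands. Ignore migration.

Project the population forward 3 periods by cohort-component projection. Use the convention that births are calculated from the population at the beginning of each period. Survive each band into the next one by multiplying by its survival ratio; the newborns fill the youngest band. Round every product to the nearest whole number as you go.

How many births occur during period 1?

Period 1.
Births: 7100 × 0.383 = 2719  |  2400 × 0.518 = 1243 — total 3962
10–19: 12900 × 0.974 = 12565
20–29: 18200 × 0.977 = 17781
30–39: 19100 × 0.97 = 18527
40–49: 7100 × 0.952 = 6759
50+: 2400 × 0.977 + 7600 × 0.597 = 2345 + 4537 = 6882
→ [3962, 12565, 17781, 18527, 6759, 6882]

3962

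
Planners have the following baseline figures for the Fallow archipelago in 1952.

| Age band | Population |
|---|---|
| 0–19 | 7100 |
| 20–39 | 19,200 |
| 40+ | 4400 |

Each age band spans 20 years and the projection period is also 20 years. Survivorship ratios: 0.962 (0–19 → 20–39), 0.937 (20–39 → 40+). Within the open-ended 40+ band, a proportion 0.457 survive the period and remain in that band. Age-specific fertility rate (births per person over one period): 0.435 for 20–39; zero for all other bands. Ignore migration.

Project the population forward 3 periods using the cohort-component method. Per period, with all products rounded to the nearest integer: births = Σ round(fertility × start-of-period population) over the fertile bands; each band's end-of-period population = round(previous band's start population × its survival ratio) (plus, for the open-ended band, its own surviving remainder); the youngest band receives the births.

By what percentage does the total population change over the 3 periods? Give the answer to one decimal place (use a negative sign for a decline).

Call the bands 1 to 3, youngest first.
[period 1]
Births: 19200 × 0.435 = 8352
Band 2: 7100 × 0.962 = 6830
Band 3: 19200 × 0.937 + 4400 × 0.457 = 17990 + 2011 = 20001
→ [8352, 6830, 20001]
[period 2]
Births: 6830 × 0.435 = 2971
Band 2: 8352 × 0.962 = 8035
Band 3: 6830 × 0.937 + 20001 × 0.457 = 6400 + 9140 = 15540
→ [2971, 8035, 15540]
[period 3]
Births: 8035 × 0.435 = 3495
Band 2: 2971 × 0.962 = 2858
Band 3: 8035 × 0.937 + 15540 × 0.457 = 7529 + 7102 = 14631
→ [3495, 2858, 14631]
Total: 30700 → 20984; change = -9716; percentage change = -31.6%

-31.6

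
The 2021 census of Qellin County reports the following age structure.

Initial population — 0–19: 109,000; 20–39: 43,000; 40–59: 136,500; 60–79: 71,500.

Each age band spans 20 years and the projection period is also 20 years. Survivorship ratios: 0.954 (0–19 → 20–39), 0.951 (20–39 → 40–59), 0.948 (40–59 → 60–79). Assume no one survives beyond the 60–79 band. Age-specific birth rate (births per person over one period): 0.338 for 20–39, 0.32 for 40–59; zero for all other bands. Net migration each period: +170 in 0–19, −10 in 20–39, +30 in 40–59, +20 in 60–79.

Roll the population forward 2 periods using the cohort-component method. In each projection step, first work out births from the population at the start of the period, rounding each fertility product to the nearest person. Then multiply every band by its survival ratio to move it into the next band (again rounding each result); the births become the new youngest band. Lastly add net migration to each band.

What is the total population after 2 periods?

(Bands numbered youngest = 1 to oldest = 4.)
Period 1:
Births: 43000 * 0.338 = 14534, 136500 * 0.32 = 43680 — total 58214
Band 2: 109000 * 0.954 = 103986
Band 3: 43000 * 0.951 = 40893
Band 4: 136500 * 0.948 = 129402
Net migration: Band 1 + 170 → 58384; Band 2 − 10 → 103976; Band 3 + 30 → 40923; Band 4 + 20 → 129422
Population now: 0–19=58384, 20–39=103976, 40–59=40923, 60–79=129422
Period 2:
Births: 103976 * 0.338 = 35144, 40923 * 0.32 = 13095 — total 48239
Band 2: 58384 * 0.954 = 55698
Band 3: 103976 * 0.951 = 98881
Band 4: 40923 * 0.948 = 38795
Net migration: Band 1 + 170 → 48409; Band 2 − 10 → 55688; Band 3 + 30 → 98911; Band 4 + 20 → 38815
Population now: 0–19=48409, 20–39=55688, 40–59=98911, 60–79=38815
Total after period 2: 48409 + 55688 + 98911 + 38815 = 241823

241823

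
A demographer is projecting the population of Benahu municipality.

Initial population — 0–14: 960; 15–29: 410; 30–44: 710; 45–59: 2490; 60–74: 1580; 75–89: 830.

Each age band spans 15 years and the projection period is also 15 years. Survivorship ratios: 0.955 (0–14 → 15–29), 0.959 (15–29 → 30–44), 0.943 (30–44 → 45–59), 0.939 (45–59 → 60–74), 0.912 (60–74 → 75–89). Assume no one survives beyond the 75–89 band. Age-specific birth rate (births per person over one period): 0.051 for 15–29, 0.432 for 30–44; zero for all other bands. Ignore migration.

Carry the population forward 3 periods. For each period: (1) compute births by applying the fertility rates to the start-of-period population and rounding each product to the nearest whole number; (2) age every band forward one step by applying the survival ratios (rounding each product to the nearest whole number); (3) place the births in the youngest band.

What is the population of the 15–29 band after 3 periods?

After projecting period 1:
Births: 410 × 0.051 = 21  |  710 × 0.432 = 307 — total 328
15–29: 960 × 0.955 = 917
30–44: 410 × 0.959 = 393
45–59: 710 × 0.943 = 670
60–74: 2490 × 0.939 = 2338
75–89: 1580 × 0.912 = 1441
End of period: [328, 917, 393, 670, 2338, 1441]
After projecting period 2:
Births: 917 × 0.051 = 47  |  393 × 0.432 = 170 — total 217
15–29: 328 × 0.955 = 313
30–44: 917 × 0.959 = 879
45–59: 393 × 0.943 = 371
60–74: 670 × 0.939 = 629
75–89: 2338 × 0.912 = 2132
End of period: [217, 313, 879, 371, 629, 2132]
After projecting period 3:
Births: 313 × 0.051 = 16  |  879 × 0.432 = 380 — total 396
15–29: 217 × 0.955 = 207
30–44: 313 × 0.959 = 300
45–59: 879 × 0.943 = 829
60–74: 371 × 0.939 = 348
75–89: 629 × 0.912 = 574
End of period: [396, 207, 300, 829, 348, 574]

207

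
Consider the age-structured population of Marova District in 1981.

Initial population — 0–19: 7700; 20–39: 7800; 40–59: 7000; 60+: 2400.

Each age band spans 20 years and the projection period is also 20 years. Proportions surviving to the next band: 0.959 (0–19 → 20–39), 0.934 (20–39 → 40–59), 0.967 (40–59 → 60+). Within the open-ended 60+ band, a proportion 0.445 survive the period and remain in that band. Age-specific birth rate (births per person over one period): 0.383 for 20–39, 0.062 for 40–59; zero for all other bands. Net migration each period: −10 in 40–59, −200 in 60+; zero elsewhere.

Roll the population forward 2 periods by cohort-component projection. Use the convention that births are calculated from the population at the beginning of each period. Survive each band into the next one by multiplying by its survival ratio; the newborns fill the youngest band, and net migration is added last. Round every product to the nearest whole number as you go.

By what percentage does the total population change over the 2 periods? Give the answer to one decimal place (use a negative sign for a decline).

(Groups numbered youngest = 1 to oldest = 4.)
[period 1]
Births: 7800 × 0.383 = 2987 ; 7000 × 0.062 = 434 → total 3421
Group 2: 7700 × 0.959 = 7384
Group 3: 7800 × 0.934 = 7285
Group 4: 7000 × 0.967 + 2400 × 0.445 = 6769 + 1068 = 7837
Net migration: Group 3 − 10 → 7275; Group 4 − 200 → 7637
Population now: 0–19=3421, 20–39=7384, 40–59=7275, 60+=7637
[period 2]
Births: 7384 × 0.383 = 2828 ; 7275 × 0.062 = 451 → total 3279
Group 2: 3421 × 0.959 = 3281
Group 3: 7384 × 0.934 = 6897
Group 4: 7275 × 0.967 + 7637 × 0.445 = 7035 + 3398 = 10433
Net migration: Group 3 − 10 → 6887; Group 4 − 200 → 10233
Population now: 0–19=3279, 20–39=3281, 40–59=6887, 60+=10233
Total: 24900 → 23680; change = -1220; percentage change = -4.9%

-4.9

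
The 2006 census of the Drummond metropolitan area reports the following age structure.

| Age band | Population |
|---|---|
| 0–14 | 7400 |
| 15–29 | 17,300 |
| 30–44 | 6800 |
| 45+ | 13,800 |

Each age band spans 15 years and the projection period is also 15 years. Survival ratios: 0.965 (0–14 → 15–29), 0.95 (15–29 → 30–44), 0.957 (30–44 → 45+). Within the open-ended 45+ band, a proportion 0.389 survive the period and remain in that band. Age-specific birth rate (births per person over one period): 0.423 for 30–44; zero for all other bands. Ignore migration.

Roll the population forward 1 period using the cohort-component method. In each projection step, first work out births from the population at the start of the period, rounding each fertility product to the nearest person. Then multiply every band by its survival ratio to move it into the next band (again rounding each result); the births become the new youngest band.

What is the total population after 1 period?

38328

Let band 1 be 0–14 through band 4 = 45+.
Period 1:
Births: 6800 × 0.423 = 2876
Band 2: 7400 × 0.965 = 7141
Band 3: 17300 × 0.95 = 16435
Band 4: 6800 × 0.957 + 13800 × 0.389 = 6508 + 5368 = 11876
Population now: 0–14=2876, 15–29=7141, 30–44=16435, 45+=11876
Total after period 1: 2876 + 7141 + 16435 + 11876 = 38328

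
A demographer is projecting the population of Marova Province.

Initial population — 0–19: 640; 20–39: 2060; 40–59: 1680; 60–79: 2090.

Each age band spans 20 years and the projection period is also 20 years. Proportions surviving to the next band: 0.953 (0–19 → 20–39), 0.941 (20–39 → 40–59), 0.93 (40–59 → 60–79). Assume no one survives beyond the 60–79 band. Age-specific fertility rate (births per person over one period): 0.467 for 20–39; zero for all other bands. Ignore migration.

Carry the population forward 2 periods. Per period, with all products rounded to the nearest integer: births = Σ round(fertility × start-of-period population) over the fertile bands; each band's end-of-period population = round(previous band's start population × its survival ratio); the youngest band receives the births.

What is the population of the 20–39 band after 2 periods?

917

[period 1]
Births: 2060 × 0.467 = 962
20–39: 640 × 0.953 = 610
40–59: 2060 × 0.941 = 1938
60–79: 1680 × 0.93 = 1562
End of period: [962, 610, 1938, 1562]
[period 2]
Births: 610 × 0.467 = 285
20–39: 962 × 0.953 = 917
40–59: 610 × 0.941 = 574
60–79: 1938 × 0.93 = 1802
End of period: [285, 917, 574, 1802]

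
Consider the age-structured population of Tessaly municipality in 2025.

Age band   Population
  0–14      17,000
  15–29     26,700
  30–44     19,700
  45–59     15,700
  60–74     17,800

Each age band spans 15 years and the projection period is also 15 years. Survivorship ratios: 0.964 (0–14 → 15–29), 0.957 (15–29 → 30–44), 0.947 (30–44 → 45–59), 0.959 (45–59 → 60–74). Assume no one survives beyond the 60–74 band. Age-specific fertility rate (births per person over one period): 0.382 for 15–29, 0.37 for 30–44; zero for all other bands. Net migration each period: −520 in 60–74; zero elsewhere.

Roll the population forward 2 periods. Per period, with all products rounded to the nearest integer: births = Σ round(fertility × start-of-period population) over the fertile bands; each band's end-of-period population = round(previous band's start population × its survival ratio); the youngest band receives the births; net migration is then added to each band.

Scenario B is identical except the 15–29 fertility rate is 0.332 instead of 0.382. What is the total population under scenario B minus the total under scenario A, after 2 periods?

-2106

Call the bands 1 to 5, youngest first.
— Period 1 —
Births: 26700 × 0.382 = 10199  |  19700 × 0.37 = 7289 → total 17488
Band 2: 17000 × 0.964 = 16388
Band 3: 26700 × 0.957 = 25552
Band 4: 19700 × 0.947 = 18656
Band 5: 15700 × 0.959 = 15056
Net migration: Band 5 − 520 → 14536
→ [17488, 16388, 25552, 18656, 14536]
— Period 2 —
Births: 16388 × 0.382 = 6260  |  25552 × 0.37 = 9454 → total 15714
Band 2: 17488 × 0.964 = 16858
Band 3: 16388 × 0.957 = 15683
Band 4: 25552 × 0.947 = 24198
Band 5: 18656 × 0.959 = 17891
Net migration: Band 5 − 520 → 17371
→ [15714, 16858, 15683, 24198, 17371]
Scenario A total after 2 periods: 89824
Scenario B projection —
— Period 1 —
Births: 26700 × 0.332 = 8864  |  19700 × 0.37 = 7289 → total 16153
Band 2: 17000 × 0.964 = 16388
Band 3: 26700 × 0.957 = 25552
Band 4: 19700 × 0.947 = 18656
Band 5: 15700 × 0.959 = 15056
Net migration: Band 5 − 520 → 14536
→ [16153, 16388, 25552, 18656, 14536]
— Period 2 —
Births: 16388 × 0.332 = 5441  |  25552 × 0.37 = 9454 → total 14895
Band 2: 16153 × 0.964 = 15571
Band 3: 16388 × 0.957 = 15683
Band 4: 25552 × 0.947 = 24198
Band 5: 18656 × 0.959 = 17891
Net migration: Band 5 − 520 → 17371
→ [14895, 15571, 15683, 24198, 17371]
Scenario B total after 2 periods: 87718
Difference B − A = 87718 − 89824 = -2106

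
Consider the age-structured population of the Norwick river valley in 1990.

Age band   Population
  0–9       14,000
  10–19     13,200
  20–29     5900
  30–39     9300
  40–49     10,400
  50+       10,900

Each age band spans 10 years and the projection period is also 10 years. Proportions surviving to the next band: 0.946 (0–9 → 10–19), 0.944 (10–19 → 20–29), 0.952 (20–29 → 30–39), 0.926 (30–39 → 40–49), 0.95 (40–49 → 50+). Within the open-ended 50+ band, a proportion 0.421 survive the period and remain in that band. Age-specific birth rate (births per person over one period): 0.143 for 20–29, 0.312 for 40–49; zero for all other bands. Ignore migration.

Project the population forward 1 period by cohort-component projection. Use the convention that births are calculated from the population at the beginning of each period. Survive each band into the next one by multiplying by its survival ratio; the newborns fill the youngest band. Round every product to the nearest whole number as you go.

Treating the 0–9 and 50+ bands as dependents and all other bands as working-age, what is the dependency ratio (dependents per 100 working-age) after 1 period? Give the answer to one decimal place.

46.5

Numbering the groups 1..6 from youngest to oldest:
After projecting period 1:
Births: 5900 × 0.143 = 844, 10400 × 0.312 = 3245 — total 4089
Group 2: 14000 × 0.946 = 13244
Group 3: 13200 × 0.944 = 12461
Group 4: 5900 × 0.952 = 5617
Group 5: 9300 × 0.926 = 8612
Group 6: 10400 × 0.95 + 10900 × 0.421 = 9880 + 4589 = 14469
Population now: 0–9=4089, 10–19=13244, 20–29=12461, 30–39=5617, 40–49=8612, 50+=14469
Dependents (band 0–9 + band 50+) = 4089 + 14469 = 18558; working-age = 39934; ratio = 18558/39934 × 100 = 46.5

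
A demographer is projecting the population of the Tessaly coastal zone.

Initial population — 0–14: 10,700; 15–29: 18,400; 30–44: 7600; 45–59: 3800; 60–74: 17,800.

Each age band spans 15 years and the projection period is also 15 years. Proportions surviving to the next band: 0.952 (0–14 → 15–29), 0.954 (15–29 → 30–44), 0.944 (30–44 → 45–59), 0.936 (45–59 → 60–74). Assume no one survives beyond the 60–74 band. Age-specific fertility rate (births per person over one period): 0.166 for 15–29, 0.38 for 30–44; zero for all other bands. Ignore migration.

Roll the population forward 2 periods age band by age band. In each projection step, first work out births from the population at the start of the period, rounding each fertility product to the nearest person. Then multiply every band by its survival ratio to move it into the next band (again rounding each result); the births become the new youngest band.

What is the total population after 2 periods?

47022

Call the bands 1 to 5, youngest first.
Period 1.
Births: 18400 × 0.166 = 3054 ; 7600 × 0.38 = 2888 ⇒ total 5942
Band 2: 10700 × 0.952 = 10186
Band 3: 18400 × 0.954 = 17554
Band 4: 7600 × 0.944 = 7174
Band 5: 3800 × 0.936 = 3557
Giving 5942 / 10186 / 17554 / 7174 / 3557.
Period 2.
Births: 10186 × 0.166 = 1691 ; 17554 × 0.38 = 6671 ⇒ total 8362
Band 2: 5942 × 0.952 = 5657
Band 3: 10186 × 0.954 = 9717
Band 4: 17554 × 0.944 = 16571
Band 5: 7174 × 0.936 = 6715
Giving 8362 / 5657 / 9717 / 16571 / 6715.
Total after period 2: 8362 + 5657 + 9717 + 16571 + 6715 = 47022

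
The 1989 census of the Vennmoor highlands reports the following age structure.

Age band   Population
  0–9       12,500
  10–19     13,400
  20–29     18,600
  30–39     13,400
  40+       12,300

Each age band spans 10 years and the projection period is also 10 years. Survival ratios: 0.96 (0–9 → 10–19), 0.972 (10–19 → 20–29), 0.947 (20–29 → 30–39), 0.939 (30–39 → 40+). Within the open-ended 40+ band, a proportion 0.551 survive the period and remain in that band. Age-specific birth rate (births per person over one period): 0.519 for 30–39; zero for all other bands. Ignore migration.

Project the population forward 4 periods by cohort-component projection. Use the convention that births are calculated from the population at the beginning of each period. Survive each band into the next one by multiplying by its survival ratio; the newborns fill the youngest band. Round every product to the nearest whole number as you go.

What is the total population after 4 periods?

51569

— Period 1 —
Births: 13400 × 0.519 = 6955
10–19: 12500 × 0.96 = 12000
20–29: 13400 × 0.972 = 13025
30–39: 18600 × 0.947 = 17614
40+: 13400 × 0.939 + 12300 × 0.551 = 12583 + 6777 = 19360
End of period: [6955, 12000, 13025, 17614, 19360]
— Period 2 —
Births: 17614 × 0.519 = 9142
10–19: 6955 × 0.96 = 6677
20–29: 12000 × 0.972 = 11664
30–39: 13025 × 0.947 = 12335
40+: 17614 × 0.939 + 19360 × 0.551 = 16540 + 10667 = 27207
End of period: [9142, 6677, 11664, 12335, 27207]
— Period 3 —
Births: 12335 × 0.519 = 6402
10–19: 9142 × 0.96 = 8776
20–29: 6677 × 0.972 = 6490
30–39: 11664 × 0.947 = 11046
40+: 12335 × 0.939 + 27207 × 0.551 = 11583 + 14991 = 26574
End of period: [6402, 8776, 6490, 11046, 26574]
— Period 4 —
Births: 11046 × 0.519 = 5733
10–19: 6402 × 0.96 = 6146
20–29: 8776 × 0.972 = 8530
30–39: 6490 × 0.947 = 6146
40+: 11046 × 0.939 + 26574 × 0.551 = 10372 + 14642 = 25014
End of period: [5733, 6146, 8530, 6146, 25014]
Total after period 4: 5733 + 6146 + 8530 + 6146 + 25014 = 51569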